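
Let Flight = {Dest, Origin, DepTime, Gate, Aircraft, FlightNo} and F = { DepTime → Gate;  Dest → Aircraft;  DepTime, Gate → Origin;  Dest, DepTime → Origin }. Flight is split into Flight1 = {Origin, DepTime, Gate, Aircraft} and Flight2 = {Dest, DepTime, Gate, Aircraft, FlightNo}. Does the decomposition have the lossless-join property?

Yes

Common attributes: Flight1 ∩ Flight2 = {DepTime, Gate, Aircraft}.
Closure of {DepTime, Gate, Aircraft}: DepTime, Gate → Origin applies, adding Origin. So (DepTime, Gate, Aircraft)⁺ = {Origin, DepTime, Gate, Aircraft}.
This closure contains every attribute of Flight1, so Flight1 ∩ Flight2 → Flight1. The join is lossless.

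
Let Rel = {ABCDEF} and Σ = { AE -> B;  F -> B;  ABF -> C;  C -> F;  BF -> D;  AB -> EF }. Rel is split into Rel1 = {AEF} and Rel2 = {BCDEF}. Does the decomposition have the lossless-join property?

No

Common attributes: Rel1 ∩ Rel2 = {EF}.
Closure of {EF}: F → B applies, adding B; BF → D applies, adding D. So (EF)⁺ = {BDEF}.
The closure contains neither all of Rel1 = {AEF} nor all of Rel2 = {BCDEF}, so the common attributes are not a superkey of either fragment. The join is lossy.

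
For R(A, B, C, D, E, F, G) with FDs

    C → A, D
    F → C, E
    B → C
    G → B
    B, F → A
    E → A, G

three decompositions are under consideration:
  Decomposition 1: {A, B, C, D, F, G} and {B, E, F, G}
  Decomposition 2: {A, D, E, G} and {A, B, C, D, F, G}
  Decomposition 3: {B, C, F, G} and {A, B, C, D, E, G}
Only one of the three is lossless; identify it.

Decomposition 1: common = {B, F, G}, closure = {A, B, C, D, E, F, G} → lossless.
Decomposition 2: common = {A, D, G}, closure = {A, B, C, D, G} → lossy.
Decomposition 3: common = {B, C, G}, closure = {A, B, C, D, G} → lossy.

Decomposition 1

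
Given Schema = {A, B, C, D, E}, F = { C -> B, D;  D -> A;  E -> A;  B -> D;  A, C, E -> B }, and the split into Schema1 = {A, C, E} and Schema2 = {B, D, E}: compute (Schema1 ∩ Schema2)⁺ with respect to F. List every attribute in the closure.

A, E

Schema1 ∩ Schema2 = {E}.
E → A applies, adding A
Closure: {A, E}.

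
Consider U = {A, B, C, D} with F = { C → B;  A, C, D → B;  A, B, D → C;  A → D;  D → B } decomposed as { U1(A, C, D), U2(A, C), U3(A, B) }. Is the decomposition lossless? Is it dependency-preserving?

lossless but not dependency-preserving

Lossless test (chase): Rows 1 and 2 agree on C; apply C→B and equate their B entries. Rows 1 and 2 agree on A; apply A→D and equate their D entries. Rows 1 and 3 agree on A; apply A→D and equate their D entries. Rows 1 and 3 agree on D; apply D→B and equate their B entries. Rows 1 and 3 agree on A, B, D; apply A, B, D→C and equate their C entries. Row 1 is now all distinguished symbols — the join is lossless.
Dependency preservation: the restricted closure of {C} across the fragments never reaches {B}, so C → B cannot be enforced without a join — not preserved.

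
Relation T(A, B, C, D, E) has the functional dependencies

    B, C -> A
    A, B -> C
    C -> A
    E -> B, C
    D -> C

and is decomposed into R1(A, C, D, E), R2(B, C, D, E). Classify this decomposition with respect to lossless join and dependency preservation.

lossless but not dependency-preserving

Lossless test: (C, D, E)⁺ = {A, B, C, D, E}, which contains all of one fragment — lossless.
Dependency preservation: the restricted closure of {A, B} across the fragments never reaches {C}, so A, B → C cannot be enforced without a join — not preserved.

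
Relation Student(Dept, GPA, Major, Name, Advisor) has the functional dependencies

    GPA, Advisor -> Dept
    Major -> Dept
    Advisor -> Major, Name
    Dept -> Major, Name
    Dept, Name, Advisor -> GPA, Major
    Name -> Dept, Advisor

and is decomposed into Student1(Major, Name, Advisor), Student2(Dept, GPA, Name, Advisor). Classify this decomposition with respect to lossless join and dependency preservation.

lossless and dependency-preserving

Lossless test: (Name, Advisor)⁺ = {Dept, GPA, Major, Name, Advisor}, which contains all of one fragment — lossless.
Dependency preservation: Major → Dept; Dept → Major, Name; Dept, Name, Advisor → GPA, Major are not contained in any single fragment, but the restricted closure of each left-hand side across the fragments still reaches the right-hand side; the remaining FDs each lie inside some fragment. All dependencies are preserved.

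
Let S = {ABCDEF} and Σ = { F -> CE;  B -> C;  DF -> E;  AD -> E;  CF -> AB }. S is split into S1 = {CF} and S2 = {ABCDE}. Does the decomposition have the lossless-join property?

No

Common attributes: S1 ∩ S2 = {C}.
No dependency enlarges {C}, so (C)⁺ = {C}.
The closure contains neither all of S1 = {CF} nor all of S2 = {ABCDE}, so the common attributes are not a superkey of either fragment. The join is lossy.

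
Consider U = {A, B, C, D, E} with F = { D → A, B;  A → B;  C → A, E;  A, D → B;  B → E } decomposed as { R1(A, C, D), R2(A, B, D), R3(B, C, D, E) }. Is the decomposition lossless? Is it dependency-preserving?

lossless and dependency-preserving

Lossless test (chase): Rows 1 and 2 agree on D; apply D→A, B and equate their A, B entries. Rows 1 and 3 agree on D; apply D→A, B and equate their A, B entries. Rows 1 and 3 agree on C; apply C→A, E and equate their A, E entries. Rows 1 and 2 agree on B; apply B→E and equate their E entries. Row 1 is now all distinguished symbols — the join is lossless.
Dependency preservation: C → A, E is not contained in any single fragment, but the restricted closure of its left-hand side across the fragments still reaches the right-hand side; the remaining FDs each lie inside some fragment. All dependencies are preserved.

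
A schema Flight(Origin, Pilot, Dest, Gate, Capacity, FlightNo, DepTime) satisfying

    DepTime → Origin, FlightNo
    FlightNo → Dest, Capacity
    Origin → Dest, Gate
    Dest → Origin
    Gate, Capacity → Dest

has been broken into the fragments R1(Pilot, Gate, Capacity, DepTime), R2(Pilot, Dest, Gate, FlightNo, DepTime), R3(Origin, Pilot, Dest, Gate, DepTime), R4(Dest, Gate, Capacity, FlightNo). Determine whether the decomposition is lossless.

Yes

Chase test. Columns are Origin, Pilot, Dest, Gate, Capacity, FlightNo, DepTime; row i has aⱼ where attribute j ∈ Ri, else bᵢⱼ.
Initial tableau (one row per fragment):
  row 1: b11 a2 b13 a4 a5 b16 a7
  row 2: b21 a2 a3 a4 b25 a6 a7
  row 3: a1 a2 a3 a4 b35 b36 a7
  row 4: b41 b42 a3 a4 a5 a6 b47
Rows 1 and 2 agree on DepTime; apply DepTime→Origin, FlightNo and equate their Origin, FlightNo entries.
Rows 1 and 3 agree on DepTime; apply DepTime→Origin, FlightNo and equate their Origin, FlightNo entries.
Rows 1 and 2 agree on FlightNo; apply FlightNo→Dest, Capacity and equate their Dest, Capacity entries.
Rows 1 and 3 agree on FlightNo; apply FlightNo→Dest, Capacity and equate their Dest, Capacity entries.
Rows 1 and 4 agree on Dest; apply Dest→Origin and equate their Origin entries.
Row 1 is now all distinguished symbols — the join is lossless.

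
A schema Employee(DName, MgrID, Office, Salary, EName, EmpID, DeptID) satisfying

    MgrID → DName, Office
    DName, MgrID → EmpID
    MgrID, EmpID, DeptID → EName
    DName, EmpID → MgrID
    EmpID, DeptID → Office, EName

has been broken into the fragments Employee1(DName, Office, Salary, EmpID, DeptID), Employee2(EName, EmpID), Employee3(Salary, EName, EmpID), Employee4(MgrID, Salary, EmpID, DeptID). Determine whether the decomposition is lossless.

No

Chase test. Columns are DName, MgrID, Office, Salary, EName, EmpID, DeptID; row i has aⱼ where attribute j ∈ Employeei, else bᵢⱼ.
Initial tableau (one row per fragment):
  row 1: a1 b12 a3 a4 b15 a6 a7
  row 2: b21 b22 b23 b24 a5 a6 b27
  row 3: b31 b32 b33 a4 a5 a6 b37
  row 4: b41 a2 b43 a4 b45 a6 a7
Rows 1 and 4 agree on EmpID, DeptID; apply EmpID, DeptID→Office, EName and equate their Office, EName entries.
No row becomes fully distinguished — the join is lossy.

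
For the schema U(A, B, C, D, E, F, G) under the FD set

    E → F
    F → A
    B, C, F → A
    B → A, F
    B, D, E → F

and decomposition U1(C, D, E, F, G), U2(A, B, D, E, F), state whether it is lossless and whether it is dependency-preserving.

lossy but dependency-preserving

Lossless test: (D, E, F)⁺ = {A, D, E, F}, which is a superkey of neither fragment — lossy.
Dependency preservation: B, C, F → A is not contained in any single fragment, but the restricted closure of its left-hand side across the fragments still reaches the right-hand side; the remaining FDs each lie inside some fragment. All dependencies are preserved.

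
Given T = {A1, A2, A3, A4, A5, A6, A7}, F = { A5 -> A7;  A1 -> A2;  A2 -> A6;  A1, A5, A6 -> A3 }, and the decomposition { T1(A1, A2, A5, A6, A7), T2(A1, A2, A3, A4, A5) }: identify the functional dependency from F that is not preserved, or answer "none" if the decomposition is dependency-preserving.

none

A5 → A7 lies within T1.
A1 → A2 lies within T1.
A2 → A6 lies within T1.
A1, A5, A6 → A3: restricted closure across fragments reaches A3.
Every dependency is enforceable on the fragments, so the decomposition is dependency-preserving.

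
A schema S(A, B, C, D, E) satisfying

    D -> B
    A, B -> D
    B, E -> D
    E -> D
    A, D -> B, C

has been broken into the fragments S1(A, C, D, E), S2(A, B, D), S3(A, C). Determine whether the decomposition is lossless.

Yes

Chase test. Columns are A, B, C, D, E; row i has aⱼ where attribute j ∈ Si, else bᵢⱼ.
Initial tableau (one row per fragment):
  row 1: a1 b12 a3 a4 a5
  row 2: a1 a2 b23 a4 b25
  row 3: a1 b32 a3 b34 b35
Rows 1 and 2 agree on D; apply D→B and equate their B entries.
Rows 1 and 2 agree on A, D; apply A, D→B, C and equate their B, C entries.
Row 1 is now all distinguished symbols — the join is lossless.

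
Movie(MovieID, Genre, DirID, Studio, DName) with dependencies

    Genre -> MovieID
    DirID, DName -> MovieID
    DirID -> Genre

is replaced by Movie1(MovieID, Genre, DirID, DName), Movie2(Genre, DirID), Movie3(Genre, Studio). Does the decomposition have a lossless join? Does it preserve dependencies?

lossy but dependency-preserving

Lossless test (chase): Rows 1 and 2 agree on Genre; apply Genre→MovieID and equate their MovieID entries. Rows 1 and 3 agree on Genre; apply Genre→MovieID and equate their MovieID entries. No row becomes fully distinguished — the join is lossy.
Dependency preservation: every FD's attributes lie within a single fragment, so each can be enforced locally — preserved.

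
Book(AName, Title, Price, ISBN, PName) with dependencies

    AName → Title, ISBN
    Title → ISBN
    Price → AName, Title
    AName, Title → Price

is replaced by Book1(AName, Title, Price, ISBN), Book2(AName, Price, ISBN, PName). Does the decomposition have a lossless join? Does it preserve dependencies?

lossless and dependency-preserving

Lossless test: (AName, Price, ISBN)⁺ = {AName, Title, Price, ISBN}, which contains all of one fragment — lossless.
Dependency preservation: every FD's attributes lie within a single fragment, so each can be enforced locally — preserved.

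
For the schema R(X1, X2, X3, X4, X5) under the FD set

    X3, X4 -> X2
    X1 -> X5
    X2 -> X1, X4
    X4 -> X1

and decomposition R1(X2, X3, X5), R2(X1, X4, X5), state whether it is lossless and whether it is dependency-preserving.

lossy and not dependency-preserving

Lossless test: (X5)⁺ = {X5}, which is a superkey of neither fragment — lossy.
Dependency preservation: the restricted closure of {X3, X4} across the fragments never reaches {X2}, so X3, X4 → X2 cannot be enforced without a join — not preserved.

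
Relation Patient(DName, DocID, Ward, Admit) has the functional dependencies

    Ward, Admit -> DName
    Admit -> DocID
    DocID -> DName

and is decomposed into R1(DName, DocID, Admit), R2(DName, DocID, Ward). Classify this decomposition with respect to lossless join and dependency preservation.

lossy but dependency-preserving

Lossless test: (DName, DocID)⁺ = {DName, DocID}, which is a superkey of neither fragment — lossy.
Dependency preservation: Ward, Admit → DName is not contained in any single fragment, but the restricted closure of its left-hand side across the fragments still reaches the right-hand side; the remaining FDs each lie inside some fragment. All dependencies are preserved.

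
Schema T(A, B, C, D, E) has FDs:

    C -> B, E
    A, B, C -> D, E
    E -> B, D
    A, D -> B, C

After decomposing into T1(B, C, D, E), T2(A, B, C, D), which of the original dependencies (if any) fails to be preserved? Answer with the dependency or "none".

none

C → B, E lies within T1.
A, B, C → D, E: restricted closure across fragments reaches D, E.
E → B, D lies within T1.
A, D → B, C lies within T2.
Every dependency is enforceable on the fragments, so the decomposition is dependency-preserving.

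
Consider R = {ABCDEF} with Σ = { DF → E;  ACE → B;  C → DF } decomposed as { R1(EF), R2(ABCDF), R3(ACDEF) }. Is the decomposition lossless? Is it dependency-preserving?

lossless and dependency-preserving

Lossless test (chase): Rows 2 and 3 agree on DF; apply DF→E and equate their E entries. Rows 2 and 3 agree on ACE; apply ACE→B and equate their B entries. Row 2 is now all distinguished symbols — the join is lossless.
Dependency preservation: ACE → B is not contained in any single fragment, but the restricted closure of its left-hand side across the fragments still reaches the right-hand side; the remaining FDs each lie inside some fragment. All dependencies are preserved.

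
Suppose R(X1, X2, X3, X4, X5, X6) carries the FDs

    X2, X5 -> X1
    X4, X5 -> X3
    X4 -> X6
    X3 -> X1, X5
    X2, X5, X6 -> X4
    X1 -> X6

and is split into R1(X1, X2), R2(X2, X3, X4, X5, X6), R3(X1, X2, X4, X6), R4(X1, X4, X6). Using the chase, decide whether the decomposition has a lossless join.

No

Chase test. Columns are X1, X2, X3, X4, X5, X6; row i has aⱼ where attribute j ∈ Ri, else bᵢⱼ.
Initial tableau (one row per fragment):
  row 1: a1 a2 b13 b14 b15 b16
  row 2: b21 a2 a3 a4 a5 a6
  row 3: a1 a2 b33 a4 b35 a6
  row 4: a1 b42 b43 a4 b45 a6
Rows 1 and 3 agree on X1; apply X1→X6 and equate their X6 entries.
No row becomes fully distinguished — the join is lossy.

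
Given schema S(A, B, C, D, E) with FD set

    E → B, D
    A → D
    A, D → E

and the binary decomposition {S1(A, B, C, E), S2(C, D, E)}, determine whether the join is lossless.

Yes

Common attributes: S1 ∩ S2 = {C, E}.
Closure of {C, E}: E → B, D applies, adding B, D. So (C, E)⁺ = {B, C, D, E}.
This closure contains every attribute of S2, so S1 ∩ S2 → S2. The join is lossless.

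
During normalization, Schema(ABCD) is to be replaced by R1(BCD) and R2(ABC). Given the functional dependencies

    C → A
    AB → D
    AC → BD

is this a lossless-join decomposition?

Yes

Common attributes: R1 ∩ R2 = {BC}.
Closure of {BC}: C → A applies, adding A; AB → D applies, adding D. So (BC)⁺ = {ABCD}.
This closure contains every attribute of R1, so R1 ∩ R2 → R1. The join is lossless.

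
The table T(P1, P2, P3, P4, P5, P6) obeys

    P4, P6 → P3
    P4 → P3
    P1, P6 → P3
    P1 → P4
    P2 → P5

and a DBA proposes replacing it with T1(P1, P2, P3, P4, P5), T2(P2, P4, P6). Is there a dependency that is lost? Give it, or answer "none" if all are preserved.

none

P4, P6 → P3: restricted closure across fragments reaches P3.
P4 → P3 lies within T1.
P1, P6 → P3: restricted closure across fragments reaches P3.
P1 → P4 lies within T1.
P2 → P5 lies within T1.
Every dependency is enforceable on the fragments, so the decomposition is dependency-preserving.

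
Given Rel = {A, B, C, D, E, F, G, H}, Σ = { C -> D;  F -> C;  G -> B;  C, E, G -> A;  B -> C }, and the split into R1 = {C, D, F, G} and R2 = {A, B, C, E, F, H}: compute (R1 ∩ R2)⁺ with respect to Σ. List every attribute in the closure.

R1 ∩ R2 = {C, F}.
C → D applies, adding D
Closure: {C, D, F}.

C, D, F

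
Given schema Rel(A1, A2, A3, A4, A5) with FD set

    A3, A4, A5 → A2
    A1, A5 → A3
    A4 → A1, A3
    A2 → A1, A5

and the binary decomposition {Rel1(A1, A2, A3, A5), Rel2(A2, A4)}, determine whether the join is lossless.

Yes

Common attributes: Rel1 ∩ Rel2 = {A2}.
Closure of {A2}: A2 → A1, A5 applies, adding A1, A5; A1, A5 → A3 applies, adding A3. So (A2)⁺ = {A1, A2, A3, A5}.
This closure contains every attribute of Rel1, so Rel1 ∩ Rel2 → Rel1. The join is lossless.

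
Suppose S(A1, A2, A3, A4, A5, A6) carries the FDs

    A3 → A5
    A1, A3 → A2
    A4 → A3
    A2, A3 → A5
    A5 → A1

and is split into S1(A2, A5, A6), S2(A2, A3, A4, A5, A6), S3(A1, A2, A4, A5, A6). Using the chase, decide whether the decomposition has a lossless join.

Yes

Chase test. Columns are A1, A2, A3, A4, A5, A6; row i has aⱼ where attribute j ∈ Si, else bᵢⱼ.
Initial tableau (one row per fragment):
  row 1: b11 a2 b13 b14 a5 a6
  row 2: b21 a2 a3 a4 a5 a6
  row 3: a1 a2 b33 a4 a5 a6
Rows 2 and 3 agree on A4; apply A4→A3 and equate their A3 entries.
Rows 1 and 2 agree on A5; apply A5→A1 and equate their A1 entries.
Rows 1 and 3 agree on A5; apply A5→A1 and equate their A1 entries.
Row 2 is now all distinguished symbols — the join is lossless.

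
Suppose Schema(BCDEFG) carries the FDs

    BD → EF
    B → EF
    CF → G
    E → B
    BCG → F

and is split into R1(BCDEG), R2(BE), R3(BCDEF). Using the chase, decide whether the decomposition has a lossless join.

Chase test. Columns are BCDEFG; row i has aⱼ where attribute j ∈ Ri, else bᵢⱼ.
Initial tableau (one row per fragment):
  row 1: a1 a2 a3 a4 b15 a6
  row 2: a1 b22 b23 a4 b25 b26
  row 3: a1 a2 a3 a4 a5 b36
Rows 1 and 3 agree on BD; apply BD→EF and equate their EF entries.
Rows 1 and 2 agree on B; apply B→EF and equate their EF entries.
Rows 1 and 3 agree on CF; apply CF→G and equate their G entries.
Row 1 is now all distinguished symbols — the join is lossless.

Yes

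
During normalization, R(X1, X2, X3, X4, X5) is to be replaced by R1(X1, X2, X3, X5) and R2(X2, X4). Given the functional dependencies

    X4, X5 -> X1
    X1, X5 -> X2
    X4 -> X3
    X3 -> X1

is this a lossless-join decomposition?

No

Common attributes: R1 ∩ R2 = {X2}.
No dependency enlarges {X2}, so (X2)⁺ = {X2}.
The closure contains neither all of R1 = {X1, X2, X3, X5} nor all of R2 = {X2, X4}, so the common attributes are not a superkey of either fragment. The join is lossy.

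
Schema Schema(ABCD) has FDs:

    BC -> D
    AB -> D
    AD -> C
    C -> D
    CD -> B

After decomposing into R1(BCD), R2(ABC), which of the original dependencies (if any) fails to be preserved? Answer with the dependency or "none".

Check AD → C: no single fragment contains all of {ACD}, and the restricted closure of {AD} across the fragments never reaches {C}.
BC → D is preserved.
AB → D is preserved.
C → D is preserved.
CD → B is preserved.

AD -> C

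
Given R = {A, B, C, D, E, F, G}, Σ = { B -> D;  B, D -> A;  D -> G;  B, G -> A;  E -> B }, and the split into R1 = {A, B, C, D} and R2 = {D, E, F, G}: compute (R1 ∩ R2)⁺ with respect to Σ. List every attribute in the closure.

D, G

R1 ∩ R2 = {D}.
D → G applies, adding G
Closure: {D, G}.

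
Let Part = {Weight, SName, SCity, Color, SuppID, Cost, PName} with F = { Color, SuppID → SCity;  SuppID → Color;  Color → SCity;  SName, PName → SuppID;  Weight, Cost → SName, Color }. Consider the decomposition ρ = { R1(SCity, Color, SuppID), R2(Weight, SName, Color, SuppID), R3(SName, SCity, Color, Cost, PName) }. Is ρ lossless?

Chase test. Columns are Weight, SName, SCity, Color, SuppID, Cost, PName; row i has aⱼ where attribute j ∈ Ri, else bᵢⱼ.
Initial tableau (one row per fragment):
  row 1: b11 b12 a3 a4 a5 b16 b17
  row 2: a1 a2 b23 a4 a5 b26 b27
  row 3: b31 a2 a3 a4 b35 a6 a7
Rows 1 and 2 agree on Color, SuppID; apply Color, SuppID→SCity and equate their SCity entries.
No row becomes fully distinguished — the join is lossy.

No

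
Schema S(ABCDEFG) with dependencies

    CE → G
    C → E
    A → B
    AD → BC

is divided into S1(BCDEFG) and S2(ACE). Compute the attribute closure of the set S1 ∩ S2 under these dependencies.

S1 ∩ S2 = {CE}.
CE → G applies, adding G
Closure: {CEG}.

CEG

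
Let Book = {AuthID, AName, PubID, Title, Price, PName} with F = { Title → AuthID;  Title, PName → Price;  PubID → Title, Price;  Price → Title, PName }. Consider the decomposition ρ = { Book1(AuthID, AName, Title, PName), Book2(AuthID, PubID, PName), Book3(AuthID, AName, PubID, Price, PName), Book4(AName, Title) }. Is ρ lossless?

Chase test. Columns are AuthID, AName, PubID, Title, Price, PName; row i has aⱼ where attribute j ∈ Booki, else bᵢⱼ.
Initial tableau (one row per fragment):
  row 1: a1 a2 b13 a4 b15 a6
  row 2: a1 b22 a3 b24 b25 a6
  row 3: a1 a2 a3 b34 a5 a6
  row 4: b41 a2 b43 a4 b45 b46
Rows 1 and 4 agree on Title; apply Title→AuthID and equate their AuthID entries.
Rows 2 and 3 agree on PubID; apply PubID→Title, Price and equate their Title, Price entries.
No row becomes fully distinguished — the join is lossy.

No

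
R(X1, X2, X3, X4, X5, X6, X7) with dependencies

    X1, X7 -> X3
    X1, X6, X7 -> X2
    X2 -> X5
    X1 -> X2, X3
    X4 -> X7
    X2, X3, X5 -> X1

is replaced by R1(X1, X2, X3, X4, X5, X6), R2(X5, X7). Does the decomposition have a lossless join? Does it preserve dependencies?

lossy and not dependency-preserving

Lossless test: (X5)⁺ = {X5}, which is a superkey of neither fragment — lossy.
Dependency preservation: the restricted closure of {X4} across the fragments never reaches {X7}, so X4 → X7 cannot be enforced without a join — not preserved.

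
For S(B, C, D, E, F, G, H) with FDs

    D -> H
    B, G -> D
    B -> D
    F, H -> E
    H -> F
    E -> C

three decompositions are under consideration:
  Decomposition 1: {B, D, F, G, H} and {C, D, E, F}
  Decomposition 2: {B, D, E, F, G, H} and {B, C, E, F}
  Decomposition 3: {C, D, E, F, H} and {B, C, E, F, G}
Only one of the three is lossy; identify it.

Decomposition 3

Decomposition 1: common = {D, F}, closure = {C, D, E, F, H} → lossless.
Decomposition 2: common = {B, E, F}, closure = {B, C, D, E, F, H} → lossless.
Decomposition 3: common = {C, E, F}, closure = {C, E, F} → lossy.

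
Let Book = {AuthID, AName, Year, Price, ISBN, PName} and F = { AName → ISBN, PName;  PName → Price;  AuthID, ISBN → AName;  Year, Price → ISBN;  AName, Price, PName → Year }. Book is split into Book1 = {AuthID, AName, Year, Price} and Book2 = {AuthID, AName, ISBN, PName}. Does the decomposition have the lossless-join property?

Common attributes: Book1 ∩ Book2 = {AuthID, AName}.
Closure of {AuthID, AName}: AName → ISBN, PName applies, adding ISBN, PName; PName → Price applies, adding Price; AName, Price, PName → Year applies, adding Year. So (AuthID, AName)⁺ = {AuthID, AName, Year, Price, ISBN, PName}.
This closure contains every attribute of Book1, so Book1 ∩ Book2 → Book1. The join is lossless.

Yes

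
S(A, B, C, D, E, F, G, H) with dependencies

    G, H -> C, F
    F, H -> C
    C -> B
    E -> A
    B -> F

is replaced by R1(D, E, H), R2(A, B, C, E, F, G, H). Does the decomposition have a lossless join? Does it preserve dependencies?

Lossless test: (E, H)⁺ = {A, E, H}, which is a superkey of neither fragment — lossy.
Dependency preservation: every FD's attributes lie within a single fragment, so each can be enforced locally — preserved.

lossy but dependency-preserving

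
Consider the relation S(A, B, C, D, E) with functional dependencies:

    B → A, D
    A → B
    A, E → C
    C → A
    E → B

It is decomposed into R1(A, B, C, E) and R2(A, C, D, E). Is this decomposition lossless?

Common attributes: R1 ∩ R2 = {A, C, E}.
Closure of {A, C, E}: A → B applies, adding B; B → A, D applies, adding D. So (A, C, E)⁺ = {A, B, C, D, E}.
This closure contains every attribute of R1, so R1 ∩ R2 → R1. The join is lossless.

Yes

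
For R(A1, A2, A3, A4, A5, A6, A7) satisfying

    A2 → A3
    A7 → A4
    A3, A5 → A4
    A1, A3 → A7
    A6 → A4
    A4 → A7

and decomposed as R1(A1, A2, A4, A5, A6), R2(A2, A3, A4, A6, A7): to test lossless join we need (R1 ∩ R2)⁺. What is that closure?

A2, A3, A4, A6, A7

R1 ∩ R2 = {A2, A4, A6}.
A2 → A3 applies, adding A3
A4 → A7 applies, adding A7
Closure: {A2, A3, A4, A6, A7}.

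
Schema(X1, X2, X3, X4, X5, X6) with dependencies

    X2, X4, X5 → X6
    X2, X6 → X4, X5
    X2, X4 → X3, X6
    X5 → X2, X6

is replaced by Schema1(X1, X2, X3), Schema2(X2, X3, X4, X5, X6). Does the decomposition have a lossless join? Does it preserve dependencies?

Lossless test: (X2, X3)⁺ = {X2, X3}, which is a superkey of neither fragment — lossy.
Dependency preservation: every FD's attributes lie within a single fragment, so each can be enforced locally — preserved.

lossy but dependency-preserving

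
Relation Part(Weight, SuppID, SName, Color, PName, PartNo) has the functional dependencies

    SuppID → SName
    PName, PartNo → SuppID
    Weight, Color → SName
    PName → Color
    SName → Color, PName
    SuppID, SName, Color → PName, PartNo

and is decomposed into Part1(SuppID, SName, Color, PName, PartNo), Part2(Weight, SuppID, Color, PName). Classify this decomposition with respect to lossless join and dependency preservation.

Lossless test: (SuppID, Color, PName)⁺ = {SuppID, SName, Color, PName, PartNo}, which contains all of one fragment — lossless.
Dependency preservation: the restricted closure of {Weight, Color} across the fragments never reaches {SName}, so Weight, Color → SName cannot be enforced without a join — not preserved.

lossless but not dependency-preserving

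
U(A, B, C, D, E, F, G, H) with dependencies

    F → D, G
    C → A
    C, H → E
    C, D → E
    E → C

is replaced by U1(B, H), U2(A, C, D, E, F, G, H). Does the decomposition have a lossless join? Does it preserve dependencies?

Lossless test: (H)⁺ = {H}, which is a superkey of neither fragment — lossy.
Dependency preservation: every FD's attributes lie within a single fragment, so each can be enforced locally — preserved.

lossy but dependency-preserving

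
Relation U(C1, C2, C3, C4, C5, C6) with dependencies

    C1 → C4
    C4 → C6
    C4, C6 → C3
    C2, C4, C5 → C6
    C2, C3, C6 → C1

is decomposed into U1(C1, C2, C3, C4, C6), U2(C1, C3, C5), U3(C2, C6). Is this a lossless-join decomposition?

No

Chase test. Columns are C1, C2, C3, C4, C5, C6; row i has aⱼ where attribute j ∈ Ui, else bᵢⱼ.
Initial tableau (one row per fragment):
  row 1: a1 a2 a3 a4 b15 a6
  row 2: a1 b22 a3 b24 a5 b26
  row 3: b31 a2 b33 b34 b35 a6
Rows 1 and 2 agree on C1; apply C1→C4 and equate their C4 entries.
Rows 1 and 2 agree on C4; apply C4→C6 and equate their C6 entries.
No row becomes fully distinguished — the join is lossy.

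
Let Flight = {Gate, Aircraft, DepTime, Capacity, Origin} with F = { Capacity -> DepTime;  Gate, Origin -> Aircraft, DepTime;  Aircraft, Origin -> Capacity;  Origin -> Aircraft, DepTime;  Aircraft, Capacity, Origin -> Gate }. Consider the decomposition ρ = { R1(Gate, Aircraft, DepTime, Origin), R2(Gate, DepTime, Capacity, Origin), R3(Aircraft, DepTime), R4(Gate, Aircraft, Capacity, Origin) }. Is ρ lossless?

Chase test. Columns are Gate, Aircraft, DepTime, Capacity, Origin; row i has aⱼ where attribute j ∈ Ri, else bᵢⱼ.
Initial tableau (one row per fragment):
  row 1: a1 a2 a3 b14 a5
  row 2: a1 b22 a3 a4 a5
  row 3: b31 a2 a3 b34 b35
  row 4: a1 a2 b43 a4 a5
Rows 2 and 4 agree on Capacity; apply Capacity→DepTime and equate their DepTime entries.
Rows 1 and 2 agree on Gate, Origin; apply Gate, Origin→Aircraft, DepTime and equate their Aircraft, DepTime entries.
Rows 1 and 2 agree on Aircraft, Origin; apply Aircraft, Origin→Capacity and equate their Capacity entries.
Row 1 is now all distinguished symbols — the join is lossless.

Yes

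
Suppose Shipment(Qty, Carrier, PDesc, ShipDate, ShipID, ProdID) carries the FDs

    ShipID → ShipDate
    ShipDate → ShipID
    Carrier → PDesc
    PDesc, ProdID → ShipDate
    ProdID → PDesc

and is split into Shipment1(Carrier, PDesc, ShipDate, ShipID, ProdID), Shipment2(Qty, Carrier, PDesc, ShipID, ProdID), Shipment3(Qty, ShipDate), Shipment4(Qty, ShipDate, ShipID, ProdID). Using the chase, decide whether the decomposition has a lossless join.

Yes

Chase test. Columns are Qty, Carrier, PDesc, ShipDate, ShipID, ProdID; row i has aⱼ where attribute j ∈ Shipmenti, else bᵢⱼ.
Initial tableau (one row per fragment):
  row 1: b11 a2 a3 a4 a5 a6
  row 2: a1 a2 a3 b24 a5 a6
  row 3: a1 b32 b33 a4 b35 b36
  row 4: a1 b42 b43 a4 a5 a6
Rows 1 and 2 agree on ShipID; apply ShipID→ShipDate and equate their ShipDate entries.
Rows 1 and 3 agree on ShipDate; apply ShipDate→ShipID and equate their ShipID entries.
Rows 1 and 4 agree on ProdID; apply ProdID→PDesc and equate their PDesc entries.
Row 2 is now all distinguished symbols — the join is lossless.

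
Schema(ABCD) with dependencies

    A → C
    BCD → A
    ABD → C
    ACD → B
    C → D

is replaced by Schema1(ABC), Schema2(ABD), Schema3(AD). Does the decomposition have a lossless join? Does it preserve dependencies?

lossless but not dependency-preserving

Lossless test (chase): Rows 1 and 2 agree on A; apply A→C and equate their C entries. Rows 1 and 3 agree on A; apply A→C and equate their C entries. Rows 2 and 3 agree on ACD; apply ACD→B and equate their B entries. Rows 1 and 2 agree on C; apply C→D and equate their D entries. Row 1 is now all distinguished symbols — the join is lossless.
Dependency preservation: the restricted closure of {C} across the fragments never reaches {D}, so C → D cannot be enforced without a join — not preserved.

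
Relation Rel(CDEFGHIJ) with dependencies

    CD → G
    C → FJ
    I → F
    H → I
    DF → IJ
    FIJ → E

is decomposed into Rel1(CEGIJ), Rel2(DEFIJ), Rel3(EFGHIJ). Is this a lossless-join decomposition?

Chase test. Columns are CDEFGHIJ; row i has aⱼ where attribute j ∈ Reli, else bᵢⱼ.
Initial tableau (one row per fragment):
  row 1: a1 b12 a3 b14 a5 b16 a7 a8
  row 2: b21 a2 a3 a4 b25 b26 a7 a8
  row 3: b31 b32 a3 a4 a5 a6 a7 a8
Rows 1 and 2 agree on I; apply I→F and equate their F entries.
No row becomes fully distinguished — the join is lossy.

No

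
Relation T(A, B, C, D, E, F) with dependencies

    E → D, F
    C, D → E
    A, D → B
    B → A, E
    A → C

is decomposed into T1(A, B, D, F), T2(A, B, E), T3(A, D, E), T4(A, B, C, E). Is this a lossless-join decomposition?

Chase test. Columns are A, B, C, D, E, F; row i has aⱼ where attribute j ∈ Ti, else bᵢⱼ.
Initial tableau (one row per fragment):
  row 1: a1 a2 b13 a4 b15 a6
  row 2: a1 a2 b23 b24 a5 b26
  row 3: a1 b32 b33 a4 a5 b36
  row 4: a1 a2 a3 b44 a5 b46
Rows 2 and 3 agree on E; apply E→D, F and equate their D, F entries.
Rows 2 and 4 agree on E; apply E→D, F and equate their D, F entries.
Rows 1 and 3 agree on A, D; apply A, D→B and equate their B entries.
Rows 1 and 2 agree on B; apply B→A, E and equate their A, E entries.
Rows 1 and 2 agree on A; apply A→C and equate their C entries.
Rows 1 and 3 agree on A; apply A→C and equate their C entries.
Rows 1 and 4 agree on A; apply A→C and equate their C entries.
Rows 1 and 2 agree on E; apply E→D, F and equate their D, F entries.
Row 1 is now all distinguished symbols — the join is lossless.

Yes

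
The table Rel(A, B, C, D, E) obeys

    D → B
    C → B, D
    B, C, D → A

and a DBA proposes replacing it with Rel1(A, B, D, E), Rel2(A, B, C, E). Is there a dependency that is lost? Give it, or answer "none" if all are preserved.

Check C → B, D: no single fragment contains all of {B, C, D}, and the restricted closure of {C} across the fragments never reaches {B, D}.
D → B is preserved.
B, C, D → A is preserved.

C → B, D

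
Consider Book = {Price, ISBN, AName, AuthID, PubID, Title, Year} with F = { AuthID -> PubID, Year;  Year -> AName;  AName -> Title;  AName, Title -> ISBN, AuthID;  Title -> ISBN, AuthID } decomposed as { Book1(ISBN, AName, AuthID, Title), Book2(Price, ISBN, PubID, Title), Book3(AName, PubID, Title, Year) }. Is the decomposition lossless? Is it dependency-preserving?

lossless and dependency-preserving

Lossless test (chase): Rows 1 and 3 agree on AName, Title; apply AName, Title→ISBN, AuthID and equate their ISBN, AuthID entries. Rows 1 and 2 agree on Title; apply Title→ISBN, AuthID and equate their ISBN, AuthID entries. Rows 1 and 2 agree on AuthID; apply AuthID→PubID, Year and equate their PubID, Year entries. Rows 1 and 3 agree on AuthID; apply AuthID→PubID, Year and equate their PubID, Year entries. Rows 1 and 2 agree on Year; apply Year→AName and equate their AName entries. Row 2 is now all distinguished symbols — the join is lossless.
Dependency preservation: AuthID → PubID, Year is not contained in any single fragment, but the restricted closure of its left-hand side across the fragments still reaches the right-hand side; the remaining FDs each lie inside some fragment. All dependencies are preserved.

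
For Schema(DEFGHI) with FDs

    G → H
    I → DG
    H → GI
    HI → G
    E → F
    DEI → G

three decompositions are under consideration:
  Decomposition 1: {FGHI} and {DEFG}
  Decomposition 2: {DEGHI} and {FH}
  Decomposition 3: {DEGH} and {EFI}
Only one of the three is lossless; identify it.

Decomposition 1: common = {FG}, closure = {DFGHI} → lossless.
Decomposition 2: common = {H}, closure = {DGHI} → lossy.
Decomposition 3: common = {E}, closure = {EF} → lossy.

Decomposition 1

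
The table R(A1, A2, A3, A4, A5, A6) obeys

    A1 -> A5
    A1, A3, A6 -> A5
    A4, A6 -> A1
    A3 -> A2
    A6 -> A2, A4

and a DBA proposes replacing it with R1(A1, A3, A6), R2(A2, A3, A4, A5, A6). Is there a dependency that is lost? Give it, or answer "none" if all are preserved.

Check A1 → A5: no single fragment contains all of {A1, A5}, and the restricted closure of {A1} across the fragments never reaches {A5}.
A1, A3, A6 → A5 is preserved.
A4, A6 → A1 is preserved.
A3 → A2 is preserved.
A6 → A2, A4 is preserved.

A1 -> A5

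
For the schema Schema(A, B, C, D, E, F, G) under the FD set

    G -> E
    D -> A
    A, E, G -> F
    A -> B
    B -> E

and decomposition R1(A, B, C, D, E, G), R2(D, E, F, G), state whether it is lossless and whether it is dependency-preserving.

lossless but not dependency-preserving

Lossless test: (D, E, G)⁺ = {A, B, D, E, F, G}, which contains all of one fragment — lossless.
Dependency preservation: the restricted closure of {A, E, G} across the fragments never reaches {F}, so A, E, G → F cannot be enforced without a join — not preserved.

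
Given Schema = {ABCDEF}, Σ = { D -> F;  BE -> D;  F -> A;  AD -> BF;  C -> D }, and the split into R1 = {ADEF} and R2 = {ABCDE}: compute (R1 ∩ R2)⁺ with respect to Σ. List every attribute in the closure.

ABDEF

R1 ∩ R2 = {ADE}.
D → F applies, adding F
AD → BF applies, adding B
Closure: {ABDEF}.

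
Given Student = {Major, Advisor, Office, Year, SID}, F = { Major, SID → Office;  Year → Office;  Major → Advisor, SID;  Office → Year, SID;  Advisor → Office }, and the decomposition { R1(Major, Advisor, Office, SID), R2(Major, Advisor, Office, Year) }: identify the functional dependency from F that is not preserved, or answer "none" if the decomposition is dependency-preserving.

Major, SID → Office lies within R1.
Year → Office lies within R2.
Major → Advisor, SID lies within R1.
Office → Year, SID: restricted closure across fragments reaches Year, SID.
Advisor → Office lies within R1.
Every dependency is enforceable on the fragments, so the decomposition is dependency-preserving.

none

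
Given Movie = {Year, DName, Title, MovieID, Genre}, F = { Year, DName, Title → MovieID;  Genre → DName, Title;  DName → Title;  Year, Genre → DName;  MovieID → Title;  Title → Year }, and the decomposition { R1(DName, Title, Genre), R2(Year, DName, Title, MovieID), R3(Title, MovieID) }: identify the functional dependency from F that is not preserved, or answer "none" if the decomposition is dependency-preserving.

Year, DName, Title → MovieID lies within R2.
Genre → DName, Title lies within R1.
DName → Title lies within R1.
Year, Genre → DName: restricted closure across fragments reaches DName.
MovieID → Title lies within R2.
Title → Year lies within R2.
Every dependency is enforceable on the fragments, so the decomposition is dependency-preserving.

none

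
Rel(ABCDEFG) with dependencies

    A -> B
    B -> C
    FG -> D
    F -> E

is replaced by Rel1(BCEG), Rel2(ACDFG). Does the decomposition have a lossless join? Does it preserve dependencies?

Lossless test: (CG)⁺ = {CG}, which is a superkey of neither fragment — lossy.
Dependency preservation: the restricted closure of {A} across the fragments never reaches {B}, so A → B cannot be enforced without a join — not preserved.

lossy and not dependency-preserving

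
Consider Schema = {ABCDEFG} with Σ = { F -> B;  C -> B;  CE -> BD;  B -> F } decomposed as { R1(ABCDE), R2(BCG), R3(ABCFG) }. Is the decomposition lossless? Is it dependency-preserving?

Lossless test (chase): Rows 1 and 2 agree on B; apply B→F and equate their F entries. Rows 1 and 3 agree on B; apply B→F and equate their F entries. No row becomes fully distinguished — the join is lossy.
Dependency preservation: every FD's attributes lie within a single fragment, so each can be enforced locally — preserved.

lossy but dependency-preserving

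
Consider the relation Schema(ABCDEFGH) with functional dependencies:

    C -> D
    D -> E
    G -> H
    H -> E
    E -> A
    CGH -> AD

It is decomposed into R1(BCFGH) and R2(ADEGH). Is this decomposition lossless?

No

Common attributes: R1 ∩ R2 = {GH}.
Closure of {GH}: H → E applies, adding E; E → A applies, adding A. So (GH)⁺ = {AEGH}.
The closure contains neither all of R1 = {BCFGH} nor all of R2 = {ADEGH}, so the common attributes are not a superkey of either fragment. The join is lossy.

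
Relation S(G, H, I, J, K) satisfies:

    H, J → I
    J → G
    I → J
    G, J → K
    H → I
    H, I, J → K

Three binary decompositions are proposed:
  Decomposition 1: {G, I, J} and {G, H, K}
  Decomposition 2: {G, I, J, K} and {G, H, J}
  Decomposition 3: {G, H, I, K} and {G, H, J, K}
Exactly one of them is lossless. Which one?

Decomposition 3

Decomposition 1: common = {G}, closure = {G} → lossy.
Decomposition 2: common = {G, J}, closure = {G, J, K} → lossy.
Decomposition 3: common = {G, H, K}, closure = {G, H, I, J, K} → lossless.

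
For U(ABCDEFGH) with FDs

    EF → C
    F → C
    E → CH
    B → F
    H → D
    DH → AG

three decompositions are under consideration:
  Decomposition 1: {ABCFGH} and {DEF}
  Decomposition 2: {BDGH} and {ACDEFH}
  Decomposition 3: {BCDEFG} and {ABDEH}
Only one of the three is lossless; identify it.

Decomposition 1: common = {F}, closure = {CF} → lossy.
Decomposition 2: common = {DH}, closure = {ADGH} → lossy.
Decomposition 3: common = {BDE}, closure = {ABCDEFGH} → lossless.

Decomposition 3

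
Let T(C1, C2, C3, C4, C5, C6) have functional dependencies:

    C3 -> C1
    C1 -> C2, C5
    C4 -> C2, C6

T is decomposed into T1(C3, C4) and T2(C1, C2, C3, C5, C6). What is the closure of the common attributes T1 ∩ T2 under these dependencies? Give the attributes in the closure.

C1, C2, C3, C5

T1 ∩ T2 = {C3}.
C3 → C1 applies, adding C1
C1 → C2, C5 applies, adding C2, C5
Closure: {C1, C2, C3, C5}.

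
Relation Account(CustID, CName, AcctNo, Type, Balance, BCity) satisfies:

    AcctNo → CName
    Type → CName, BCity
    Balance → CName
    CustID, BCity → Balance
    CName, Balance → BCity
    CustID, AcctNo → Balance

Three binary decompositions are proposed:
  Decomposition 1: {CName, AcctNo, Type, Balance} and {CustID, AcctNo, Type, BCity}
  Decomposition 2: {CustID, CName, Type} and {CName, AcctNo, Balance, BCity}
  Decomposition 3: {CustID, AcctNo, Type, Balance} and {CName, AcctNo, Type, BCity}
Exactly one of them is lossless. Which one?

Decomposition 3

Decomposition 1: common = {AcctNo, Type}, closure = {CName, AcctNo, Type, BCity} → lossy.
Decomposition 2: common = {CName}, closure = {CName} → lossy.
Decomposition 3: common = {AcctNo, Type}, closure = {CName, AcctNo, Type, BCity} → lossless.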